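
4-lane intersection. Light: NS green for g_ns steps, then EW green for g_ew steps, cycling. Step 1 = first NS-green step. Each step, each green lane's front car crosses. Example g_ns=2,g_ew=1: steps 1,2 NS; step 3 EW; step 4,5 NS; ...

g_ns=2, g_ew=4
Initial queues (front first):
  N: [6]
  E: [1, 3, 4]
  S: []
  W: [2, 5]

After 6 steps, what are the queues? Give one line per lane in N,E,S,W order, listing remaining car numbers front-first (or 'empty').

Step 1 [NS]: N:car6-GO,E:wait,S:empty,W:wait | queues: N=0 E=3 S=0 W=2
Step 2 [NS]: N:empty,E:wait,S:empty,W:wait | queues: N=0 E=3 S=0 W=2
Step 3 [EW]: N:wait,E:car1-GO,S:wait,W:car2-GO | queues: N=0 E=2 S=0 W=1
Step 4 [EW]: N:wait,E:car3-GO,S:wait,W:car5-GO | queues: N=0 E=1 S=0 W=0
Step 5 [EW]: N:wait,E:car4-GO,S:wait,W:empty | queues: N=0 E=0 S=0 W=0

N: empty
E: empty
S: empty
W: empty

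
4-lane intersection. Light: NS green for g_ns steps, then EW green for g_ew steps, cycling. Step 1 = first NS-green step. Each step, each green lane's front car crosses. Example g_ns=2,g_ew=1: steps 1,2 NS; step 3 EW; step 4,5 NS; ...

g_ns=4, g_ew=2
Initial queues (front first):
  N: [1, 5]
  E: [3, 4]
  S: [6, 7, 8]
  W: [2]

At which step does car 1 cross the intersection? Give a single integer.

Step 1 [NS]: N:car1-GO,E:wait,S:car6-GO,W:wait | queues: N=1 E=2 S=2 W=1
Step 2 [NS]: N:car5-GO,E:wait,S:car7-GO,W:wait | queues: N=0 E=2 S=1 W=1
Step 3 [NS]: N:empty,E:wait,S:car8-GO,W:wait | queues: N=0 E=2 S=0 W=1
Step 4 [NS]: N:empty,E:wait,S:empty,W:wait | queues: N=0 E=2 S=0 W=1
Step 5 [EW]: N:wait,E:car3-GO,S:wait,W:car2-GO | queues: N=0 E=1 S=0 W=0
Step 6 [EW]: N:wait,E:car4-GO,S:wait,W:empty | queues: N=0 E=0 S=0 W=0
Car 1 crosses at step 1

1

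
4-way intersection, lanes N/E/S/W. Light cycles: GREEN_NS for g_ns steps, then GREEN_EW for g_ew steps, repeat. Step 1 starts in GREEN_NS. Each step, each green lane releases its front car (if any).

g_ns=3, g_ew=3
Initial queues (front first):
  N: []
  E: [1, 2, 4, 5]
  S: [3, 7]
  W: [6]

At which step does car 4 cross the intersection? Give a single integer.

Step 1 [NS]: N:empty,E:wait,S:car3-GO,W:wait | queues: N=0 E=4 S=1 W=1
Step 2 [NS]: N:empty,E:wait,S:car7-GO,W:wait | queues: N=0 E=4 S=0 W=1
Step 3 [NS]: N:empty,E:wait,S:empty,W:wait | queues: N=0 E=4 S=0 W=1
Step 4 [EW]: N:wait,E:car1-GO,S:wait,W:car6-GO | queues: N=0 E=3 S=0 W=0
Step 5 [EW]: N:wait,E:car2-GO,S:wait,W:empty | queues: N=0 E=2 S=0 W=0
Step 6 [EW]: N:wait,E:car4-GO,S:wait,W:empty | queues: N=0 E=1 S=0 W=0
Step 7 [NS]: N:empty,E:wait,S:empty,W:wait | queues: N=0 E=1 S=0 W=0
Step 8 [NS]: N:empty,E:wait,S:empty,W:wait | queues: N=0 E=1 S=0 W=0
Step 9 [NS]: N:empty,E:wait,S:empty,W:wait | queues: N=0 E=1 S=0 W=0
Step 10 [EW]: N:wait,E:car5-GO,S:wait,W:empty | queues: N=0 E=0 S=0 W=0
Car 4 crosses at step 6

6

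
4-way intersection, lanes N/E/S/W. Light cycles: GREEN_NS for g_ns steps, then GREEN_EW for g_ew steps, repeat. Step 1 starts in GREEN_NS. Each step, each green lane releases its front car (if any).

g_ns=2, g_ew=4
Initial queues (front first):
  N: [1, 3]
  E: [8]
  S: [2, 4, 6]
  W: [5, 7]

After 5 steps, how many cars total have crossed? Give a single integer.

Answer: 7

Derivation:
Step 1 [NS]: N:car1-GO,E:wait,S:car2-GO,W:wait | queues: N=1 E=1 S=2 W=2
Step 2 [NS]: N:car3-GO,E:wait,S:car4-GO,W:wait | queues: N=0 E=1 S=1 W=2
Step 3 [EW]: N:wait,E:car8-GO,S:wait,W:car5-GO | queues: N=0 E=0 S=1 W=1
Step 4 [EW]: N:wait,E:empty,S:wait,W:car7-GO | queues: N=0 E=0 S=1 W=0
Step 5 [EW]: N:wait,E:empty,S:wait,W:empty | queues: N=0 E=0 S=1 W=0
Cars crossed by step 5: 7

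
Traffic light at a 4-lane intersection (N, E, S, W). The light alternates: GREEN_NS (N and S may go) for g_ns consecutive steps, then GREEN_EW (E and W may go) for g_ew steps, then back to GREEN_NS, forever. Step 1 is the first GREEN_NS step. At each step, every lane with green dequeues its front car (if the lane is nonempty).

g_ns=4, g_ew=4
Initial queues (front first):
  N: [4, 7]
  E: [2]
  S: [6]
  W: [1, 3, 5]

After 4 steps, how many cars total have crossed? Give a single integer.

Step 1 [NS]: N:car4-GO,E:wait,S:car6-GO,W:wait | queues: N=1 E=1 S=0 W=3
Step 2 [NS]: N:car7-GO,E:wait,S:empty,W:wait | queues: N=0 E=1 S=0 W=3
Step 3 [NS]: N:empty,E:wait,S:empty,W:wait | queues: N=0 E=1 S=0 W=3
Step 4 [NS]: N:empty,E:wait,S:empty,W:wait | queues: N=0 E=1 S=0 W=3
Cars crossed by step 4: 3

Answer: 3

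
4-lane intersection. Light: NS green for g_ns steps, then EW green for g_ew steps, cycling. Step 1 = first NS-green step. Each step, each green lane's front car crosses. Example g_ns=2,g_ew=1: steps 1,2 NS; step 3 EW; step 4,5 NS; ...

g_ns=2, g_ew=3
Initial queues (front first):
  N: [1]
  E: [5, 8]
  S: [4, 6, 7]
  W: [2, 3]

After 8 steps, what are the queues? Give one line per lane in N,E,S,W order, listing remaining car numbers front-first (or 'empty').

Step 1 [NS]: N:car1-GO,E:wait,S:car4-GO,W:wait | queues: N=0 E=2 S=2 W=2
Step 2 [NS]: N:empty,E:wait,S:car6-GO,W:wait | queues: N=0 E=2 S=1 W=2
Step 3 [EW]: N:wait,E:car5-GO,S:wait,W:car2-GO | queues: N=0 E=1 S=1 W=1
Step 4 [EW]: N:wait,E:car8-GO,S:wait,W:car3-GO | queues: N=0 E=0 S=1 W=0
Step 5 [EW]: N:wait,E:empty,S:wait,W:empty | queues: N=0 E=0 S=1 W=0
Step 6 [NS]: N:empty,E:wait,S:car7-GO,W:wait | queues: N=0 E=0 S=0 W=0

N: empty
E: empty
S: empty
W: empty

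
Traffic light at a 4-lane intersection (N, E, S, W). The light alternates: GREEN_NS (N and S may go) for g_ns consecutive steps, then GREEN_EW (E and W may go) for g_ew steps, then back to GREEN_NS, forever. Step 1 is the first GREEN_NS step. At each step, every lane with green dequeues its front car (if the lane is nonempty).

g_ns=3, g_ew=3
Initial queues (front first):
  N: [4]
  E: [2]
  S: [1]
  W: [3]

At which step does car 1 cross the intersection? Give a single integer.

Step 1 [NS]: N:car4-GO,E:wait,S:car1-GO,W:wait | queues: N=0 E=1 S=0 W=1
Step 2 [NS]: N:empty,E:wait,S:empty,W:wait | queues: N=0 E=1 S=0 W=1
Step 3 [NS]: N:empty,E:wait,S:empty,W:wait | queues: N=0 E=1 S=0 W=1
Step 4 [EW]: N:wait,E:car2-GO,S:wait,W:car3-GO | queues: N=0 E=0 S=0 W=0
Car 1 crosses at step 1

1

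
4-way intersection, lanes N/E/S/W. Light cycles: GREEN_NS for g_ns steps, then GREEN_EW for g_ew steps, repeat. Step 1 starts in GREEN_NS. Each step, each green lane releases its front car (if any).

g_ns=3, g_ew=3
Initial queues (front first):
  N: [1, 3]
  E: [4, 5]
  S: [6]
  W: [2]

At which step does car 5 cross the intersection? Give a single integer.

Step 1 [NS]: N:car1-GO,E:wait,S:car6-GO,W:wait | queues: N=1 E=2 S=0 W=1
Step 2 [NS]: N:car3-GO,E:wait,S:empty,W:wait | queues: N=0 E=2 S=0 W=1
Step 3 [NS]: N:empty,E:wait,S:empty,W:wait | queues: N=0 E=2 S=0 W=1
Step 4 [EW]: N:wait,E:car4-GO,S:wait,W:car2-GO | queues: N=0 E=1 S=0 W=0
Step 5 [EW]: N:wait,E:car5-GO,S:wait,W:empty | queues: N=0 E=0 S=0 W=0
Car 5 crosses at step 5

5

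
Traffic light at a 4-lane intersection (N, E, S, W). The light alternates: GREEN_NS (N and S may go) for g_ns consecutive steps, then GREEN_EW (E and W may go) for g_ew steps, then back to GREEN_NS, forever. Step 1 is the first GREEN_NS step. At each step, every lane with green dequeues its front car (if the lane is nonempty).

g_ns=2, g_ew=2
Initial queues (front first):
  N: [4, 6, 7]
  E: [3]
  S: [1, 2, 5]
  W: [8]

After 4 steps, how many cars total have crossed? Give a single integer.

Step 1 [NS]: N:car4-GO,E:wait,S:car1-GO,W:wait | queues: N=2 E=1 S=2 W=1
Step 2 [NS]: N:car6-GO,E:wait,S:car2-GO,W:wait | queues: N=1 E=1 S=1 W=1
Step 3 [EW]: N:wait,E:car3-GO,S:wait,W:car8-GO | queues: N=1 E=0 S=1 W=0
Step 4 [EW]: N:wait,E:empty,S:wait,W:empty | queues: N=1 E=0 S=1 W=0
Cars crossed by step 4: 6

Answer: 6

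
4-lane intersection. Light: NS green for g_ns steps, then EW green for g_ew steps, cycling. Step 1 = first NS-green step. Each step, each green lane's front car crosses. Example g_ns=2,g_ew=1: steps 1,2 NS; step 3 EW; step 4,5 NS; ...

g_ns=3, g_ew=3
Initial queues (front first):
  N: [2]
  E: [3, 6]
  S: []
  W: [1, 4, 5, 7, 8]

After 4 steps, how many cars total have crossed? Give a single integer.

Step 1 [NS]: N:car2-GO,E:wait,S:empty,W:wait | queues: N=0 E=2 S=0 W=5
Step 2 [NS]: N:empty,E:wait,S:empty,W:wait | queues: N=0 E=2 S=0 W=5
Step 3 [NS]: N:empty,E:wait,S:empty,W:wait | queues: N=0 E=2 S=0 W=5
Step 4 [EW]: N:wait,E:car3-GO,S:wait,W:car1-GO | queues: N=0 E=1 S=0 W=4
Cars crossed by step 4: 3

Answer: 3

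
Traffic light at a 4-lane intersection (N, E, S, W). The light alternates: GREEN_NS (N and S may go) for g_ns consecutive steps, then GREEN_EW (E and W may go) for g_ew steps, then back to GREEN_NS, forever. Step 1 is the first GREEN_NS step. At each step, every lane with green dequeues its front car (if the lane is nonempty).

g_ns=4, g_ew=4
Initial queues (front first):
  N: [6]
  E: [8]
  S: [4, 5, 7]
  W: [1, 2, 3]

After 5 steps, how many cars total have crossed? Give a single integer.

Answer: 6

Derivation:
Step 1 [NS]: N:car6-GO,E:wait,S:car4-GO,W:wait | queues: N=0 E=1 S=2 W=3
Step 2 [NS]: N:empty,E:wait,S:car5-GO,W:wait | queues: N=0 E=1 S=1 W=3
Step 3 [NS]: N:empty,E:wait,S:car7-GO,W:wait | queues: N=0 E=1 S=0 W=3
Step 4 [NS]: N:empty,E:wait,S:empty,W:wait | queues: N=0 E=1 S=0 W=3
Step 5 [EW]: N:wait,E:car8-GO,S:wait,W:car1-GO | queues: N=0 E=0 S=0 W=2
Cars crossed by step 5: 6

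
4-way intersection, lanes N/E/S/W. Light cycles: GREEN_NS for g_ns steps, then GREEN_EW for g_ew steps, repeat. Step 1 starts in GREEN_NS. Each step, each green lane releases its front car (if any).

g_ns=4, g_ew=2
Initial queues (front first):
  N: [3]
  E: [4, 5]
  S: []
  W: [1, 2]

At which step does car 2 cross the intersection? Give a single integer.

Step 1 [NS]: N:car3-GO,E:wait,S:empty,W:wait | queues: N=0 E=2 S=0 W=2
Step 2 [NS]: N:empty,E:wait,S:empty,W:wait | queues: N=0 E=2 S=0 W=2
Step 3 [NS]: N:empty,E:wait,S:empty,W:wait | queues: N=0 E=2 S=0 W=2
Step 4 [NS]: N:empty,E:wait,S:empty,W:wait | queues: N=0 E=2 S=0 W=2
Step 5 [EW]: N:wait,E:car4-GO,S:wait,W:car1-GO | queues: N=0 E=1 S=0 W=1
Step 6 [EW]: N:wait,E:car5-GO,S:wait,W:car2-GO | queues: N=0 E=0 S=0 W=0
Car 2 crosses at step 6

6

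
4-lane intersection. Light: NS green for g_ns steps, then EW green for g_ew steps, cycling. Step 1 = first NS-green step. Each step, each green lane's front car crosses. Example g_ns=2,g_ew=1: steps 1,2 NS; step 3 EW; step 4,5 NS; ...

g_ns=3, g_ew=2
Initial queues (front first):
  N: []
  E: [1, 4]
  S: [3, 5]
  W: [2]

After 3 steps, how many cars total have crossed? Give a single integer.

Answer: 2

Derivation:
Step 1 [NS]: N:empty,E:wait,S:car3-GO,W:wait | queues: N=0 E=2 S=1 W=1
Step 2 [NS]: N:empty,E:wait,S:car5-GO,W:wait | queues: N=0 E=2 S=0 W=1
Step 3 [NS]: N:empty,E:wait,S:empty,W:wait | queues: N=0 E=2 S=0 W=1
Cars crossed by step 3: 2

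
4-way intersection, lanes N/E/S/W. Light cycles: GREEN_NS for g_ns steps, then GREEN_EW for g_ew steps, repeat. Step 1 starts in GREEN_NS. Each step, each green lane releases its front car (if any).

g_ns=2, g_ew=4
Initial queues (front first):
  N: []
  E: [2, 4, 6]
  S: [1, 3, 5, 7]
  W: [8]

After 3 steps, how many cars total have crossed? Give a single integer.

Step 1 [NS]: N:empty,E:wait,S:car1-GO,W:wait | queues: N=0 E=3 S=3 W=1
Step 2 [NS]: N:empty,E:wait,S:car3-GO,W:wait | queues: N=0 E=3 S=2 W=1
Step 3 [EW]: N:wait,E:car2-GO,S:wait,W:car8-GO | queues: N=0 E=2 S=2 W=0
Cars crossed by step 3: 4

Answer: 4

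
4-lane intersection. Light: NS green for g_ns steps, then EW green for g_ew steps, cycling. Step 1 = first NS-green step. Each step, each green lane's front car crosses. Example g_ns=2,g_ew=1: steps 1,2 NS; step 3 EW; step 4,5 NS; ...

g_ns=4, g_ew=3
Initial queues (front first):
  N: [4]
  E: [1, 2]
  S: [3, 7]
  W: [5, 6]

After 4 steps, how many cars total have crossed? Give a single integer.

Answer: 3

Derivation:
Step 1 [NS]: N:car4-GO,E:wait,S:car3-GO,W:wait | queues: N=0 E=2 S=1 W=2
Step 2 [NS]: N:empty,E:wait,S:car7-GO,W:wait | queues: N=0 E=2 S=0 W=2
Step 3 [NS]: N:empty,E:wait,S:empty,W:wait | queues: N=0 E=2 S=0 W=2
Step 4 [NS]: N:empty,E:wait,S:empty,W:wait | queues: N=0 E=2 S=0 W=2
Cars crossed by step 4: 3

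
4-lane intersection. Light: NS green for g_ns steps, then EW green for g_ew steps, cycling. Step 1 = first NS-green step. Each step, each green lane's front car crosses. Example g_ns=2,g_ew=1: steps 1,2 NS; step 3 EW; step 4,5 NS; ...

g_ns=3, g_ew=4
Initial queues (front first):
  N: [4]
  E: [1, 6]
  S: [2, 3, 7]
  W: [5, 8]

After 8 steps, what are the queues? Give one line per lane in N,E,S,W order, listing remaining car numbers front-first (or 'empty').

Step 1 [NS]: N:car4-GO,E:wait,S:car2-GO,W:wait | queues: N=0 E=2 S=2 W=2
Step 2 [NS]: N:empty,E:wait,S:car3-GO,W:wait | queues: N=0 E=2 S=1 W=2
Step 3 [NS]: N:empty,E:wait,S:car7-GO,W:wait | queues: N=0 E=2 S=0 W=2
Step 4 [EW]: N:wait,E:car1-GO,S:wait,W:car5-GO | queues: N=0 E=1 S=0 W=1
Step 5 [EW]: N:wait,E:car6-GO,S:wait,W:car8-GO | queues: N=0 E=0 S=0 W=0

N: empty
E: empty
S: empty
W: empty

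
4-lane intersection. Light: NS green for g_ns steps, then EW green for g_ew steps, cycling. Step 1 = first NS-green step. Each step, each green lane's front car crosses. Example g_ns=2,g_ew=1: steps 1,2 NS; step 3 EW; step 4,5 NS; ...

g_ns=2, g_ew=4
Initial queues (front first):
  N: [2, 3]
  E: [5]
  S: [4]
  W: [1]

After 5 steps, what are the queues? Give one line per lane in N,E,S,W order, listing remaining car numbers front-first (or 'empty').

Step 1 [NS]: N:car2-GO,E:wait,S:car4-GO,W:wait | queues: N=1 E=1 S=0 W=1
Step 2 [NS]: N:car3-GO,E:wait,S:empty,W:wait | queues: N=0 E=1 S=0 W=1
Step 3 [EW]: N:wait,E:car5-GO,S:wait,W:car1-GO | queues: N=0 E=0 S=0 W=0

N: empty
E: empty
S: empty
W: empty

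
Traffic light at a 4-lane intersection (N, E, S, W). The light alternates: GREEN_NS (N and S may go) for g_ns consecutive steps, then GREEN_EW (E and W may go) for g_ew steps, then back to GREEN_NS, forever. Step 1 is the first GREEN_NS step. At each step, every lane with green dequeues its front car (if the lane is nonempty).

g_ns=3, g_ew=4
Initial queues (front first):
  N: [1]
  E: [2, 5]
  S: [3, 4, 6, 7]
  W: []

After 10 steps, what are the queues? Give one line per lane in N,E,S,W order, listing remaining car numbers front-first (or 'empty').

Step 1 [NS]: N:car1-GO,E:wait,S:car3-GO,W:wait | queues: N=0 E=2 S=3 W=0
Step 2 [NS]: N:empty,E:wait,S:car4-GO,W:wait | queues: N=0 E=2 S=2 W=0
Step 3 [NS]: N:empty,E:wait,S:car6-GO,W:wait | queues: N=0 E=2 S=1 W=0
Step 4 [EW]: N:wait,E:car2-GO,S:wait,W:empty | queues: N=0 E=1 S=1 W=0
Step 5 [EW]: N:wait,E:car5-GO,S:wait,W:empty | queues: N=0 E=0 S=1 W=0
Step 6 [EW]: N:wait,E:empty,S:wait,W:empty | queues: N=0 E=0 S=1 W=0
Step 7 [EW]: N:wait,E:empty,S:wait,W:empty | queues: N=0 E=0 S=1 W=0
Step 8 [NS]: N:empty,E:wait,S:car7-GO,W:wait | queues: N=0 E=0 S=0 W=0

N: empty
E: empty
S: empty
W: empty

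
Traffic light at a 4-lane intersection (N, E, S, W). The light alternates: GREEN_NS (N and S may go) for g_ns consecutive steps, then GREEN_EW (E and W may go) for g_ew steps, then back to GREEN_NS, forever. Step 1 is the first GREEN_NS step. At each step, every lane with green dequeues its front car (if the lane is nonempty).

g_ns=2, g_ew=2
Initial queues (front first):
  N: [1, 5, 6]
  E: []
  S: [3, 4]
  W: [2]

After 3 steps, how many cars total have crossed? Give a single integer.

Step 1 [NS]: N:car1-GO,E:wait,S:car3-GO,W:wait | queues: N=2 E=0 S=1 W=1
Step 2 [NS]: N:car5-GO,E:wait,S:car4-GO,W:wait | queues: N=1 E=0 S=0 W=1
Step 3 [EW]: N:wait,E:empty,S:wait,W:car2-GO | queues: N=1 E=0 S=0 W=0
Cars crossed by step 3: 5

Answer: 5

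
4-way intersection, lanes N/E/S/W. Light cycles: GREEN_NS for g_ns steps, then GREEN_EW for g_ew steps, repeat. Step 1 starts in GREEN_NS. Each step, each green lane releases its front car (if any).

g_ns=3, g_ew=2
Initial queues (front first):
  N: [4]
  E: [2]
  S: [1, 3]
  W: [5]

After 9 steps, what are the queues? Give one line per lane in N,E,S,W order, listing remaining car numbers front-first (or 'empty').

Step 1 [NS]: N:car4-GO,E:wait,S:car1-GO,W:wait | queues: N=0 E=1 S=1 W=1
Step 2 [NS]: N:empty,E:wait,S:car3-GO,W:wait | queues: N=0 E=1 S=0 W=1
Step 3 [NS]: N:empty,E:wait,S:empty,W:wait | queues: N=0 E=1 S=0 W=1
Step 4 [EW]: N:wait,E:car2-GO,S:wait,W:car5-GO | queues: N=0 E=0 S=0 W=0

N: empty
E: empty
S: empty
W: empty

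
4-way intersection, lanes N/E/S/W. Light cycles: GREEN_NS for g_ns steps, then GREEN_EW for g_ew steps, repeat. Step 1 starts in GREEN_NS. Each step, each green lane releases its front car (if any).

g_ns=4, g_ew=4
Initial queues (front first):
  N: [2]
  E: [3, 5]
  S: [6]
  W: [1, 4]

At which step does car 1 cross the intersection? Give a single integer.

Step 1 [NS]: N:car2-GO,E:wait,S:car6-GO,W:wait | queues: N=0 E=2 S=0 W=2
Step 2 [NS]: N:empty,E:wait,S:empty,W:wait | queues: N=0 E=2 S=0 W=2
Step 3 [NS]: N:empty,E:wait,S:empty,W:wait | queues: N=0 E=2 S=0 W=2
Step 4 [NS]: N:empty,E:wait,S:empty,W:wait | queues: N=0 E=2 S=0 W=2
Step 5 [EW]: N:wait,E:car3-GO,S:wait,W:car1-GO | queues: N=0 E=1 S=0 W=1
Step 6 [EW]: N:wait,E:car5-GO,S:wait,W:car4-GO | queues: N=0 E=0 S=0 W=0
Car 1 crosses at step 5

5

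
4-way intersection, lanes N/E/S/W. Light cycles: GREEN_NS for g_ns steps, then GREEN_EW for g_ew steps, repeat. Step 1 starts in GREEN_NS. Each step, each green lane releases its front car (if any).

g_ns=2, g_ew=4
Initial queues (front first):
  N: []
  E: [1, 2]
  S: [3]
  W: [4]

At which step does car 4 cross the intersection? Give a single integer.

Step 1 [NS]: N:empty,E:wait,S:car3-GO,W:wait | queues: N=0 E=2 S=0 W=1
Step 2 [NS]: N:empty,E:wait,S:empty,W:wait | queues: N=0 E=2 S=0 W=1
Step 3 [EW]: N:wait,E:car1-GO,S:wait,W:car4-GO | queues: N=0 E=1 S=0 W=0
Step 4 [EW]: N:wait,E:car2-GO,S:wait,W:empty | queues: N=0 E=0 S=0 W=0
Car 4 crosses at step 3

3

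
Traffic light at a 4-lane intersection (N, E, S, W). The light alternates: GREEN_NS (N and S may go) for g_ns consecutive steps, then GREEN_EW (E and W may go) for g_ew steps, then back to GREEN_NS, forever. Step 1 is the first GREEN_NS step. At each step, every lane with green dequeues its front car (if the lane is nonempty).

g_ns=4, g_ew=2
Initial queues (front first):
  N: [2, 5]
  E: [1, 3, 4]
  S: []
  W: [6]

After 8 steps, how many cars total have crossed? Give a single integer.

Answer: 5

Derivation:
Step 1 [NS]: N:car2-GO,E:wait,S:empty,W:wait | queues: N=1 E=3 S=0 W=1
Step 2 [NS]: N:car5-GO,E:wait,S:empty,W:wait | queues: N=0 E=3 S=0 W=1
Step 3 [NS]: N:empty,E:wait,S:empty,W:wait | queues: N=0 E=3 S=0 W=1
Step 4 [NS]: N:empty,E:wait,S:empty,W:wait | queues: N=0 E=3 S=0 W=1
Step 5 [EW]: N:wait,E:car1-GO,S:wait,W:car6-GO | queues: N=0 E=2 S=0 W=0
Step 6 [EW]: N:wait,E:car3-GO,S:wait,W:empty | queues: N=0 E=1 S=0 W=0
Step 7 [NS]: N:empty,E:wait,S:empty,W:wait | queues: N=0 E=1 S=0 W=0
Step 8 [NS]: N:empty,E:wait,S:empty,W:wait | queues: N=0 E=1 S=0 W=0
Cars crossed by step 8: 5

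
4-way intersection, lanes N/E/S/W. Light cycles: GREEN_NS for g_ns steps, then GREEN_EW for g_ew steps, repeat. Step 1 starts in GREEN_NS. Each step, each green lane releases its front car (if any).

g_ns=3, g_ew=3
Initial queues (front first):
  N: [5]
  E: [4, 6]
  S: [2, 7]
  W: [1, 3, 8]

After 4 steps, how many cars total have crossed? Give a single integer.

Step 1 [NS]: N:car5-GO,E:wait,S:car2-GO,W:wait | queues: N=0 E=2 S=1 W=3
Step 2 [NS]: N:empty,E:wait,S:car7-GO,W:wait | queues: N=0 E=2 S=0 W=3
Step 3 [NS]: N:empty,E:wait,S:empty,W:wait | queues: N=0 E=2 S=0 W=3
Step 4 [EW]: N:wait,E:car4-GO,S:wait,W:car1-GO | queues: N=0 E=1 S=0 W=2
Cars crossed by step 4: 5

Answer: 5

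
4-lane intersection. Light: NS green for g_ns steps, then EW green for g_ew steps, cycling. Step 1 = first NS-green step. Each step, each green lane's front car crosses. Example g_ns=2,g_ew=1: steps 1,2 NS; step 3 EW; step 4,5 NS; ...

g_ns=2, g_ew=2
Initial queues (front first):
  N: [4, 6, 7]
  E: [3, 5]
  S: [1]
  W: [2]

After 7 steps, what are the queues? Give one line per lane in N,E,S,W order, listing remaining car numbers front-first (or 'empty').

Step 1 [NS]: N:car4-GO,E:wait,S:car1-GO,W:wait | queues: N=2 E=2 S=0 W=1
Step 2 [NS]: N:car6-GO,E:wait,S:empty,W:wait | queues: N=1 E=2 S=0 W=1
Step 3 [EW]: N:wait,E:car3-GO,S:wait,W:car2-GO | queues: N=1 E=1 S=0 W=0
Step 4 [EW]: N:wait,E:car5-GO,S:wait,W:empty | queues: N=1 E=0 S=0 W=0
Step 5 [NS]: N:car7-GO,E:wait,S:empty,W:wait | queues: N=0 E=0 S=0 W=0

N: empty
E: empty
S: empty
W: empty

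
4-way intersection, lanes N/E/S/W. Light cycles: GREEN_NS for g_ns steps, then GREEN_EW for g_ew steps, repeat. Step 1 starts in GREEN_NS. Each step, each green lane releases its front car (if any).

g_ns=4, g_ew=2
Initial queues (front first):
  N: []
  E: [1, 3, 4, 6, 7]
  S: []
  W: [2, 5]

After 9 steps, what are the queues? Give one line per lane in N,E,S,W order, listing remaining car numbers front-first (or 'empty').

Step 1 [NS]: N:empty,E:wait,S:empty,W:wait | queues: N=0 E=5 S=0 W=2
Step 2 [NS]: N:empty,E:wait,S:empty,W:wait | queues: N=0 E=5 S=0 W=2
Step 3 [NS]: N:empty,E:wait,S:empty,W:wait | queues: N=0 E=5 S=0 W=2
Step 4 [NS]: N:empty,E:wait,S:empty,W:wait | queues: N=0 E=5 S=0 W=2
Step 5 [EW]: N:wait,E:car1-GO,S:wait,W:car2-GO | queues: N=0 E=4 S=0 W=1
Step 6 [EW]: N:wait,E:car3-GO,S:wait,W:car5-GO | queues: N=0 E=3 S=0 W=0
Step 7 [NS]: N:empty,E:wait,S:empty,W:wait | queues: N=0 E=3 S=0 W=0
Step 8 [NS]: N:empty,E:wait,S:empty,W:wait | queues: N=0 E=3 S=0 W=0
Step 9 [NS]: N:empty,E:wait,S:empty,W:wait | queues: N=0 E=3 S=0 W=0

N: empty
E: 4 6 7
S: empty
W: empty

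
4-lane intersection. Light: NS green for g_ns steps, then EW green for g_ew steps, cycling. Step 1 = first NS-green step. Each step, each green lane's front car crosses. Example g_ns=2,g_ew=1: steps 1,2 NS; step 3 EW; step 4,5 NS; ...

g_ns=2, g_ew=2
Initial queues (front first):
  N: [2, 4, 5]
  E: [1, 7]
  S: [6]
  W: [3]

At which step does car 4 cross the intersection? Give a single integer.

Step 1 [NS]: N:car2-GO,E:wait,S:car6-GO,W:wait | queues: N=2 E=2 S=0 W=1
Step 2 [NS]: N:car4-GO,E:wait,S:empty,W:wait | queues: N=1 E=2 S=0 W=1
Step 3 [EW]: N:wait,E:car1-GO,S:wait,W:car3-GO | queues: N=1 E=1 S=0 W=0
Step 4 [EW]: N:wait,E:car7-GO,S:wait,W:empty | queues: N=1 E=0 S=0 W=0
Step 5 [NS]: N:car5-GO,E:wait,S:empty,W:wait | queues: N=0 E=0 S=0 W=0
Car 4 crosses at step 2

2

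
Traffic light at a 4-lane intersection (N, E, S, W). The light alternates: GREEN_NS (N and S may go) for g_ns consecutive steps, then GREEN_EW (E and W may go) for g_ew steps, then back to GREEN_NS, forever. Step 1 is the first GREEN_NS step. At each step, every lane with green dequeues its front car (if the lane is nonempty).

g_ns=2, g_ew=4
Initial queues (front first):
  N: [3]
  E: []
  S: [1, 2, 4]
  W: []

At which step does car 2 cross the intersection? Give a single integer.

Step 1 [NS]: N:car3-GO,E:wait,S:car1-GO,W:wait | queues: N=0 E=0 S=2 W=0
Step 2 [NS]: N:empty,E:wait,S:car2-GO,W:wait | queues: N=0 E=0 S=1 W=0
Step 3 [EW]: N:wait,E:empty,S:wait,W:empty | queues: N=0 E=0 S=1 W=0
Step 4 [EW]: N:wait,E:empty,S:wait,W:empty | queues: N=0 E=0 S=1 W=0
Step 5 [EW]: N:wait,E:empty,S:wait,W:empty | queues: N=0 E=0 S=1 W=0
Step 6 [EW]: N:wait,E:empty,S:wait,W:empty | queues: N=0 E=0 S=1 W=0
Step 7 [NS]: N:empty,E:wait,S:car4-GO,W:wait | queues: N=0 E=0 S=0 W=0
Car 2 crosses at step 2

2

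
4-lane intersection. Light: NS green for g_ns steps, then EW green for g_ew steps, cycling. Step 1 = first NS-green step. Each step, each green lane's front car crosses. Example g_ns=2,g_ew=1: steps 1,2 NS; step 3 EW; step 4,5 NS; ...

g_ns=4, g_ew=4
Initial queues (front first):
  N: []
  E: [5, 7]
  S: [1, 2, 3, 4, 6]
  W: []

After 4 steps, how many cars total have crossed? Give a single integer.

Step 1 [NS]: N:empty,E:wait,S:car1-GO,W:wait | queues: N=0 E=2 S=4 W=0
Step 2 [NS]: N:empty,E:wait,S:car2-GO,W:wait | queues: N=0 E=2 S=3 W=0
Step 3 [NS]: N:empty,E:wait,S:car3-GO,W:wait | queues: N=0 E=2 S=2 W=0
Step 4 [NS]: N:empty,E:wait,S:car4-GO,W:wait | queues: N=0 E=2 S=1 W=0
Cars crossed by step 4: 4

Answer: 4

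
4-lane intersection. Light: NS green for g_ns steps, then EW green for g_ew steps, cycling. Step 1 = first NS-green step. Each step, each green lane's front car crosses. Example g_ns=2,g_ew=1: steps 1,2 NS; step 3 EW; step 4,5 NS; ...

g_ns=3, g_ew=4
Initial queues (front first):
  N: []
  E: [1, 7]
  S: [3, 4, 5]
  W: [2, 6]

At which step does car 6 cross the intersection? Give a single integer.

Step 1 [NS]: N:empty,E:wait,S:car3-GO,W:wait | queues: N=0 E=2 S=2 W=2
Step 2 [NS]: N:empty,E:wait,S:car4-GO,W:wait | queues: N=0 E=2 S=1 W=2
Step 3 [NS]: N:empty,E:wait,S:car5-GO,W:wait | queues: N=0 E=2 S=0 W=2
Step 4 [EW]: N:wait,E:car1-GO,S:wait,W:car2-GO | queues: N=0 E=1 S=0 W=1
Step 5 [EW]: N:wait,E:car7-GO,S:wait,W:car6-GO | queues: N=0 E=0 S=0 W=0
Car 6 crosses at step 5

5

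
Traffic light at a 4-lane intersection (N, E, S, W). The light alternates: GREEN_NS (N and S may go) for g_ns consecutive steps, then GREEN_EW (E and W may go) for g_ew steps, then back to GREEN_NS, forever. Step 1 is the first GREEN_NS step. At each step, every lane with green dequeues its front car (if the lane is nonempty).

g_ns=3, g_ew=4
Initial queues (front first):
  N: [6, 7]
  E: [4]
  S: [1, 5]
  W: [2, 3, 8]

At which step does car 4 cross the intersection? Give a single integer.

Step 1 [NS]: N:car6-GO,E:wait,S:car1-GO,W:wait | queues: N=1 E=1 S=1 W=3
Step 2 [NS]: N:car7-GO,E:wait,S:car5-GO,W:wait | queues: N=0 E=1 S=0 W=3
Step 3 [NS]: N:empty,E:wait,S:empty,W:wait | queues: N=0 E=1 S=0 W=3
Step 4 [EW]: N:wait,E:car4-GO,S:wait,W:car2-GO | queues: N=0 E=0 S=0 W=2
Step 5 [EW]: N:wait,E:empty,S:wait,W:car3-GO | queues: N=0 E=0 S=0 W=1
Step 6 [EW]: N:wait,E:empty,S:wait,W:car8-GO | queues: N=0 E=0 S=0 W=0
Car 4 crosses at step 4

4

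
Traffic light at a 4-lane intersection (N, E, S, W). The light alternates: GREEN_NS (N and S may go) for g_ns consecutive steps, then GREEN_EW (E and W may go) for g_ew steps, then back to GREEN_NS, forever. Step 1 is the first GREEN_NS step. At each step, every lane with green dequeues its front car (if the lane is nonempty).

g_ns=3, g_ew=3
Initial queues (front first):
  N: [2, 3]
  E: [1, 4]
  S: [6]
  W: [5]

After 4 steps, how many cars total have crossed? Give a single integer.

Step 1 [NS]: N:car2-GO,E:wait,S:car6-GO,W:wait | queues: N=1 E=2 S=0 W=1
Step 2 [NS]: N:car3-GO,E:wait,S:empty,W:wait | queues: N=0 E=2 S=0 W=1
Step 3 [NS]: N:empty,E:wait,S:empty,W:wait | queues: N=0 E=2 S=0 W=1
Step 4 [EW]: N:wait,E:car1-GO,S:wait,W:car5-GO | queues: N=0 E=1 S=0 W=0
Cars crossed by step 4: 5

Answer: 5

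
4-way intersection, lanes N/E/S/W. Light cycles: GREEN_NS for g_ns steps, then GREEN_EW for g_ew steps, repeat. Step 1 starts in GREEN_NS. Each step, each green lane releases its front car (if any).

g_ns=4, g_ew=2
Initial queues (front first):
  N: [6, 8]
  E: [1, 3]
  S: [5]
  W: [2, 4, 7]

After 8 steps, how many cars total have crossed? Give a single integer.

Answer: 7

Derivation:
Step 1 [NS]: N:car6-GO,E:wait,S:car5-GO,W:wait | queues: N=1 E=2 S=0 W=3
Step 2 [NS]: N:car8-GO,E:wait,S:empty,W:wait | queues: N=0 E=2 S=0 W=3
Step 3 [NS]: N:empty,E:wait,S:empty,W:wait | queues: N=0 E=2 S=0 W=3
Step 4 [NS]: N:empty,E:wait,S:empty,W:wait | queues: N=0 E=2 S=0 W=3
Step 5 [EW]: N:wait,E:car1-GO,S:wait,W:car2-GO | queues: N=0 E=1 S=0 W=2
Step 6 [EW]: N:wait,E:car3-GO,S:wait,W:car4-GO | queues: N=0 E=0 S=0 W=1
Step 7 [NS]: N:empty,E:wait,S:empty,W:wait | queues: N=0 E=0 S=0 W=1
Step 8 [NS]: N:empty,E:wait,S:empty,W:wait | queues: N=0 E=0 S=0 W=1
Cars crossed by step 8: 7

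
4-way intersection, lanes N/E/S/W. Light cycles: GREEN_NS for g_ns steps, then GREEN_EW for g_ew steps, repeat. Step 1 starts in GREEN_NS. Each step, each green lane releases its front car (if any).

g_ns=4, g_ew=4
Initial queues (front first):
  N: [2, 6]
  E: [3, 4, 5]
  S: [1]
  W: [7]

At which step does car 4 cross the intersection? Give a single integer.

Step 1 [NS]: N:car2-GO,E:wait,S:car1-GO,W:wait | queues: N=1 E=3 S=0 W=1
Step 2 [NS]: N:car6-GO,E:wait,S:empty,W:wait | queues: N=0 E=3 S=0 W=1
Step 3 [NS]: N:empty,E:wait,S:empty,W:wait | queues: N=0 E=3 S=0 W=1
Step 4 [NS]: N:empty,E:wait,S:empty,W:wait | queues: N=0 E=3 S=0 W=1
Step 5 [EW]: N:wait,E:car3-GO,S:wait,W:car7-GO | queues: N=0 E=2 S=0 W=0
Step 6 [EW]: N:wait,E:car4-GO,S:wait,W:empty | queues: N=0 E=1 S=0 W=0
Step 7 [EW]: N:wait,E:car5-GO,S:wait,W:empty | queues: N=0 E=0 S=0 W=0
Car 4 crosses at step 6

6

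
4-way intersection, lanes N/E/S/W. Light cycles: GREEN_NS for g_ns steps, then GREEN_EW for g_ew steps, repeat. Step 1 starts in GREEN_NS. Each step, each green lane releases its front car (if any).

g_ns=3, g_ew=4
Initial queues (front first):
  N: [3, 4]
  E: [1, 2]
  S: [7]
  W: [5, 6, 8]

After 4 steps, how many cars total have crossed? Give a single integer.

Answer: 5

Derivation:
Step 1 [NS]: N:car3-GO,E:wait,S:car7-GO,W:wait | queues: N=1 E=2 S=0 W=3
Step 2 [NS]: N:car4-GO,E:wait,S:empty,W:wait | queues: N=0 E=2 S=0 W=3
Step 3 [NS]: N:empty,E:wait,S:empty,W:wait | queues: N=0 E=2 S=0 W=3
Step 4 [EW]: N:wait,E:car1-GO,S:wait,W:car5-GO | queues: N=0 E=1 S=0 W=2
Cars crossed by step 4: 5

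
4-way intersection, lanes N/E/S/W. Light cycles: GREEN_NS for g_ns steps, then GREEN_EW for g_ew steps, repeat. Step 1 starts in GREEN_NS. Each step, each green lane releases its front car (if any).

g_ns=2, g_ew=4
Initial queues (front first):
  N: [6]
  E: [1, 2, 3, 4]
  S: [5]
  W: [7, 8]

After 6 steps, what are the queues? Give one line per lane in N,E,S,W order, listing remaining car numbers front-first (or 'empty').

Step 1 [NS]: N:car6-GO,E:wait,S:car5-GO,W:wait | queues: N=0 E=4 S=0 W=2
Step 2 [NS]: N:empty,E:wait,S:empty,W:wait | queues: N=0 E=4 S=0 W=2
Step 3 [EW]: N:wait,E:car1-GO,S:wait,W:car7-GO | queues: N=0 E=3 S=0 W=1
Step 4 [EW]: N:wait,E:car2-GO,S:wait,W:car8-GO | queues: N=0 E=2 S=0 W=0
Step 5 [EW]: N:wait,E:car3-GO,S:wait,W:empty | queues: N=0 E=1 S=0 W=0
Step 6 [EW]: N:wait,E:car4-GO,S:wait,W:empty | queues: N=0 E=0 S=0 W=0

N: empty
E: empty
S: empty
W: empty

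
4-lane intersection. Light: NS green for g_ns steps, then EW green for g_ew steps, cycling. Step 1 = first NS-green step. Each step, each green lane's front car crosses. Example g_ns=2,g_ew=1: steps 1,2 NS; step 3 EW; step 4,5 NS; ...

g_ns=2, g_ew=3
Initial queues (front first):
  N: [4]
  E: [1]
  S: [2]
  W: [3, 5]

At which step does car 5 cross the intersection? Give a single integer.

Step 1 [NS]: N:car4-GO,E:wait,S:car2-GO,W:wait | queues: N=0 E=1 S=0 W=2
Step 2 [NS]: N:empty,E:wait,S:empty,W:wait | queues: N=0 E=1 S=0 W=2
Step 3 [EW]: N:wait,E:car1-GO,S:wait,W:car3-GO | queues: N=0 E=0 S=0 W=1
Step 4 [EW]: N:wait,E:empty,S:wait,W:car5-GO | queues: N=0 E=0 S=0 W=0
Car 5 crosses at step 4

4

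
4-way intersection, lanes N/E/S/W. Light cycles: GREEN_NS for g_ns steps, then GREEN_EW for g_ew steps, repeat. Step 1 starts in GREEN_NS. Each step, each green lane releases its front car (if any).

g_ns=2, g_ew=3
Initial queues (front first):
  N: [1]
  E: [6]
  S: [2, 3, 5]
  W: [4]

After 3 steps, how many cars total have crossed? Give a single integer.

Step 1 [NS]: N:car1-GO,E:wait,S:car2-GO,W:wait | queues: N=0 E=1 S=2 W=1
Step 2 [NS]: N:empty,E:wait,S:car3-GO,W:wait | queues: N=0 E=1 S=1 W=1
Step 3 [EW]: N:wait,E:car6-GO,S:wait,W:car4-GO | queues: N=0 E=0 S=1 W=0
Cars crossed by step 3: 5

Answer: 5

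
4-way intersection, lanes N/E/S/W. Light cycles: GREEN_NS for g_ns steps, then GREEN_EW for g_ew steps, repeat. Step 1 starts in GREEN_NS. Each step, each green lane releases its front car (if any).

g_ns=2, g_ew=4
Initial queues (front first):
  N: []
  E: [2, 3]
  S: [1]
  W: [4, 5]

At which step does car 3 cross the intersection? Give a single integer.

Step 1 [NS]: N:empty,E:wait,S:car1-GO,W:wait | queues: N=0 E=2 S=0 W=2
Step 2 [NS]: N:empty,E:wait,S:empty,W:wait | queues: N=0 E=2 S=0 W=2
Step 3 [EW]: N:wait,E:car2-GO,S:wait,W:car4-GO | queues: N=0 E=1 S=0 W=1
Step 4 [EW]: N:wait,E:car3-GO,S:wait,W:car5-GO | queues: N=0 E=0 S=0 W=0
Car 3 crosses at step 4

4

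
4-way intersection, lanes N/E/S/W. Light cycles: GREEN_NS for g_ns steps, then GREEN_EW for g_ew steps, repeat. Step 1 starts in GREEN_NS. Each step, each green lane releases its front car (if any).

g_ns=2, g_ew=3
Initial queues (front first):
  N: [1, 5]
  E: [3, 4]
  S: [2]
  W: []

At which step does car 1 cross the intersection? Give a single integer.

Step 1 [NS]: N:car1-GO,E:wait,S:car2-GO,W:wait | queues: N=1 E=2 S=0 W=0
Step 2 [NS]: N:car5-GO,E:wait,S:empty,W:wait | queues: N=0 E=2 S=0 W=0
Step 3 [EW]: N:wait,E:car3-GO,S:wait,W:empty | queues: N=0 E=1 S=0 W=0
Step 4 [EW]: N:wait,E:car4-GO,S:wait,W:empty | queues: N=0 E=0 S=0 W=0
Car 1 crosses at step 1

1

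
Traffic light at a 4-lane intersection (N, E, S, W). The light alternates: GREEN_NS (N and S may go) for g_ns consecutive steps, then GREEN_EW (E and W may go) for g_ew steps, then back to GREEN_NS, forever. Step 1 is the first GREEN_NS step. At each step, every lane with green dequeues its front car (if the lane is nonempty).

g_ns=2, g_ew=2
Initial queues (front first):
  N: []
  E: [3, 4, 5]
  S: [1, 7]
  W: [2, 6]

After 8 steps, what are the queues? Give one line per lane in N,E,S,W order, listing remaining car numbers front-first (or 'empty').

Step 1 [NS]: N:empty,E:wait,S:car1-GO,W:wait | queues: N=0 E=3 S=1 W=2
Step 2 [NS]: N:empty,E:wait,S:car7-GO,W:wait | queues: N=0 E=3 S=0 W=2
Step 3 [EW]: N:wait,E:car3-GO,S:wait,W:car2-GO | queues: N=0 E=2 S=0 W=1
Step 4 [EW]: N:wait,E:car4-GO,S:wait,W:car6-GO | queues: N=0 E=1 S=0 W=0
Step 5 [NS]: N:empty,E:wait,S:empty,W:wait | queues: N=0 E=1 S=0 W=0
Step 6 [NS]: N:empty,E:wait,S:empty,W:wait | queues: N=0 E=1 S=0 W=0
Step 7 [EW]: N:wait,E:car5-GO,S:wait,W:empty | queues: N=0 E=0 S=0 W=0

N: empty
E: empty
S: empty
W: empty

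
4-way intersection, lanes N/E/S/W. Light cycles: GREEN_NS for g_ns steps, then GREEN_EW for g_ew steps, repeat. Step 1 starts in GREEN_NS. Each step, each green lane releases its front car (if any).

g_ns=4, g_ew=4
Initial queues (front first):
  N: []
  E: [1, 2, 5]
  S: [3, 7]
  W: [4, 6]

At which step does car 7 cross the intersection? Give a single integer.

Step 1 [NS]: N:empty,E:wait,S:car3-GO,W:wait | queues: N=0 E=3 S=1 W=2
Step 2 [NS]: N:empty,E:wait,S:car7-GO,W:wait | queues: N=0 E=3 S=0 W=2
Step 3 [NS]: N:empty,E:wait,S:empty,W:wait | queues: N=0 E=3 S=0 W=2
Step 4 [NS]: N:empty,E:wait,S:empty,W:wait | queues: N=0 E=3 S=0 W=2
Step 5 [EW]: N:wait,E:car1-GO,S:wait,W:car4-GO | queues: N=0 E=2 S=0 W=1
Step 6 [EW]: N:wait,E:car2-GO,S:wait,W:car6-GO | queues: N=0 E=1 S=0 W=0
Step 7 [EW]: N:wait,E:car5-GO,S:wait,W:empty | queues: N=0 E=0 S=0 W=0
Car 7 crosses at step 2

2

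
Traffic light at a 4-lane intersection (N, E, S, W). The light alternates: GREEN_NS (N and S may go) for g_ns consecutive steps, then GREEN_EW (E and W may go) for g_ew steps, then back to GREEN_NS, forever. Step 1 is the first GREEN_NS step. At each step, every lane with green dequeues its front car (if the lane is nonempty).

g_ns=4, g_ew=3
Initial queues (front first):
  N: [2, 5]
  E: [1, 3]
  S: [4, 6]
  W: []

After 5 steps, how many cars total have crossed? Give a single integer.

Answer: 5

Derivation:
Step 1 [NS]: N:car2-GO,E:wait,S:car4-GO,W:wait | queues: N=1 E=2 S=1 W=0
Step 2 [NS]: N:car5-GO,E:wait,S:car6-GO,W:wait | queues: N=0 E=2 S=0 W=0
Step 3 [NS]: N:empty,E:wait,S:empty,W:wait | queues: N=0 E=2 S=0 W=0
Step 4 [NS]: N:empty,E:wait,S:empty,W:wait | queues: N=0 E=2 S=0 W=0
Step 5 [EW]: N:wait,E:car1-GO,S:wait,W:empty | queues: N=0 E=1 S=0 W=0
Cars crossed by step 5: 5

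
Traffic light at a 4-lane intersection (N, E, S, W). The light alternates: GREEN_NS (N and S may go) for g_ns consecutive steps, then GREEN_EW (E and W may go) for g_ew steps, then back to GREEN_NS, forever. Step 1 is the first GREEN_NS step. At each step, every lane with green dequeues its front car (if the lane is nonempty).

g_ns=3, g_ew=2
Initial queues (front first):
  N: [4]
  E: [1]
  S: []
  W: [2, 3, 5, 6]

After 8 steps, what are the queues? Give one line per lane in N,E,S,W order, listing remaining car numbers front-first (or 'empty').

Step 1 [NS]: N:car4-GO,E:wait,S:empty,W:wait | queues: N=0 E=1 S=0 W=4
Step 2 [NS]: N:empty,E:wait,S:empty,W:wait | queues: N=0 E=1 S=0 W=4
Step 3 [NS]: N:empty,E:wait,S:empty,W:wait | queues: N=0 E=1 S=0 W=4
Step 4 [EW]: N:wait,E:car1-GO,S:wait,W:car2-GO | queues: N=0 E=0 S=0 W=3
Step 5 [EW]: N:wait,E:empty,S:wait,W:car3-GO | queues: N=0 E=0 S=0 W=2
Step 6 [NS]: N:empty,E:wait,S:empty,W:wait | queues: N=0 E=0 S=0 W=2
Step 7 [NS]: N:empty,E:wait,S:empty,W:wait | queues: N=0 E=0 S=0 W=2
Step 8 [NS]: N:empty,E:wait,S:empty,W:wait | queues: N=0 E=0 S=0 W=2

N: empty
E: empty
S: empty
W: 5 6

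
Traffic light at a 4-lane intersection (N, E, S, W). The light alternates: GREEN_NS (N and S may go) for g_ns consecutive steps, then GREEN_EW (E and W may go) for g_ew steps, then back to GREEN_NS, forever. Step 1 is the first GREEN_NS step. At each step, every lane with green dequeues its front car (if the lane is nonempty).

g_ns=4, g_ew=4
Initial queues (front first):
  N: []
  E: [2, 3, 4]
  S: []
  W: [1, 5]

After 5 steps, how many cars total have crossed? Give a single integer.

Step 1 [NS]: N:empty,E:wait,S:empty,W:wait | queues: N=0 E=3 S=0 W=2
Step 2 [NS]: N:empty,E:wait,S:empty,W:wait | queues: N=0 E=3 S=0 W=2
Step 3 [NS]: N:empty,E:wait,S:empty,W:wait | queues: N=0 E=3 S=0 W=2
Step 4 [NS]: N:empty,E:wait,S:empty,W:wait | queues: N=0 E=3 S=0 W=2
Step 5 [EW]: N:wait,E:car2-GO,S:wait,W:car1-GO | queues: N=0 E=2 S=0 W=1
Cars crossed by step 5: 2

Answer: 2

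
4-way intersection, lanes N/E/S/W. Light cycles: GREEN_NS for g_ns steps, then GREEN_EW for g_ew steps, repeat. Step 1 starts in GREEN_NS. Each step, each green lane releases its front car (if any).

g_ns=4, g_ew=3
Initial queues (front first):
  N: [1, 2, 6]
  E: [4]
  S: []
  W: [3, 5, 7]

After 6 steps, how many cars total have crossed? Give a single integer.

Step 1 [NS]: N:car1-GO,E:wait,S:empty,W:wait | queues: N=2 E=1 S=0 W=3
Step 2 [NS]: N:car2-GO,E:wait,S:empty,W:wait | queues: N=1 E=1 S=0 W=3
Step 3 [NS]: N:car6-GO,E:wait,S:empty,W:wait | queues: N=0 E=1 S=0 W=3
Step 4 [NS]: N:empty,E:wait,S:empty,W:wait | queues: N=0 E=1 S=0 W=3
Step 5 [EW]: N:wait,E:car4-GO,S:wait,W:car3-GO | queues: N=0 E=0 S=0 W=2
Step 6 [EW]: N:wait,E:empty,S:wait,W:car5-GO | queues: N=0 E=0 S=0 W=1
Cars crossed by step 6: 6

Answer: 6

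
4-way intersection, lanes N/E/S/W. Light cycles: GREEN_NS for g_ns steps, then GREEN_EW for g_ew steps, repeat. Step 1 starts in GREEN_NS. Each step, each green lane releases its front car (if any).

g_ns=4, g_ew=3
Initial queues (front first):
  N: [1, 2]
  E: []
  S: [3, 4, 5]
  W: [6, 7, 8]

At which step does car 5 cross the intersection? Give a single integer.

Step 1 [NS]: N:car1-GO,E:wait,S:car3-GO,W:wait | queues: N=1 E=0 S=2 W=3
Step 2 [NS]: N:car2-GO,E:wait,S:car4-GO,W:wait | queues: N=0 E=0 S=1 W=3
Step 3 [NS]: N:empty,E:wait,S:car5-GO,W:wait | queues: N=0 E=0 S=0 W=3
Step 4 [NS]: N:empty,E:wait,S:empty,W:wait | queues: N=0 E=0 S=0 W=3
Step 5 [EW]: N:wait,E:empty,S:wait,W:car6-GO | queues: N=0 E=0 S=0 W=2
Step 6 [EW]: N:wait,E:empty,S:wait,W:car7-GO | queues: N=0 E=0 S=0 W=1
Step 7 [EW]: N:wait,E:empty,S:wait,W:car8-GO | queues: N=0 E=0 S=0 W=0
Car 5 crosses at step 3

3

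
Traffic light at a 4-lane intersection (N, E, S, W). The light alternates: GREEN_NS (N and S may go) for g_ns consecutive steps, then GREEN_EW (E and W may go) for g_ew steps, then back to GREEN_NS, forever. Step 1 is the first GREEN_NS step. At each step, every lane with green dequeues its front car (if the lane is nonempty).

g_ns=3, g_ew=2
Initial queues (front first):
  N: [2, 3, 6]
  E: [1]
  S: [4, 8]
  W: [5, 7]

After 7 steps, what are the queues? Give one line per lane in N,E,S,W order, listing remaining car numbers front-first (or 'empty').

Step 1 [NS]: N:car2-GO,E:wait,S:car4-GO,W:wait | queues: N=2 E=1 S=1 W=2
Step 2 [NS]: N:car3-GO,E:wait,S:car8-GO,W:wait | queues: N=1 E=1 S=0 W=2
Step 3 [NS]: N:car6-GO,E:wait,S:empty,W:wait | queues: N=0 E=1 S=0 W=2
Step 4 [EW]: N:wait,E:car1-GO,S:wait,W:car5-GO | queues: N=0 E=0 S=0 W=1
Step 5 [EW]: N:wait,E:empty,S:wait,W:car7-GO | queues: N=0 E=0 S=0 W=0

N: empty
E: empty
S: empty
W: empty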